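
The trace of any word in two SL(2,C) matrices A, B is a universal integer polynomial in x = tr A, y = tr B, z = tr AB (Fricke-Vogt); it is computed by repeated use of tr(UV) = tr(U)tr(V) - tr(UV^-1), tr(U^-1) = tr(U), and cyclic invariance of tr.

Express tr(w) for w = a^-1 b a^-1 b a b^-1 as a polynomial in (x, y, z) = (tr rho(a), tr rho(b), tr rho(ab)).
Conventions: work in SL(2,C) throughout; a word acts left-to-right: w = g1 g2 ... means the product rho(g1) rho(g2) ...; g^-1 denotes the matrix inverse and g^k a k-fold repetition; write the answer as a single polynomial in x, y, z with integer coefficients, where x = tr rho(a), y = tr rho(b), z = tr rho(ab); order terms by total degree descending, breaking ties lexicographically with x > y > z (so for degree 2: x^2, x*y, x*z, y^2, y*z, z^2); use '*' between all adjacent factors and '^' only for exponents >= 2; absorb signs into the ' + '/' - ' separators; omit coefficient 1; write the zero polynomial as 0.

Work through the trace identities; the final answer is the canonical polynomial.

trace(a^2 b) = trace(a) * trace(b a) - trace(b) = x*z - y
trace(a^2) = trace(a) * trace(a) - trace(1) = x^2 - 2
trace(a b^2 a) = trace(b) * trace(a^2 b) - trace(a^2) = x*y*z - x^2 - y^2 + 2
trace(a b a b) = trace(b a) * trace(b a) - trace(1) = z^2 - 2
trace(a b^2 a b) = trace(b) * trace(a b a b) - trace(a b a) = y*z^2 - x*z - y
trace(b^2 a b^-1 a) = trace(a b^2 a) * trace(b) - trace(a b^2 a b) = x*y^2*z - x^2*y - y^3 - y*z^2 + x*z + 3*y
trace(b a b^-1 a^-1 b) = trace(b^2 a b^-1) * trace(a) - trace(b^2 a b^-1 a) = -x*y^2*z + x^2*y + y^3 + y*z^2 - 3*y
trace(b a b) = trace(b) * trace(a b) - trace(a) = y*z - x
trace(a b a b a) = trace(a) * trace(b a b a) - trace(b a b) = x*z^2 - y*z - x
trace(a b a b a b) = trace(a b a b) * trace(a b) - trace(b a) = z^3 - 3*z
trace(b a b a b^-1 a) = trace(a b a b a) * trace(b) - trace(a b a b a b) = x*y*z^2 - y^2*z - z^3 - x*y + 3*z
trace(b a b^-1 a^-1 b a) = trace(b a b a b^-1) * trace(a) - trace(b a b a b^-1 a) = -x*y*z^2 + x^2*z + y^2*z + z^3 - 3*z
trace(a^-1 b a^-1 b a b^-1) = trace(b a b^-1 a^-1 b) * trace(a) - trace(b a b^-1 a^-1 b a) = -x^2*y^2*z + x^3*y + x*y^3 + 2*x*y*z^2 - x^2*z - y^2*z - z^3 - 3*x*y + 3*z

-x^2*y^2*z + x^3*y + x*y^3 + 2*x*y*z^2 - x^2*z - y^2*z - z^3 - 3*x*y + 3*z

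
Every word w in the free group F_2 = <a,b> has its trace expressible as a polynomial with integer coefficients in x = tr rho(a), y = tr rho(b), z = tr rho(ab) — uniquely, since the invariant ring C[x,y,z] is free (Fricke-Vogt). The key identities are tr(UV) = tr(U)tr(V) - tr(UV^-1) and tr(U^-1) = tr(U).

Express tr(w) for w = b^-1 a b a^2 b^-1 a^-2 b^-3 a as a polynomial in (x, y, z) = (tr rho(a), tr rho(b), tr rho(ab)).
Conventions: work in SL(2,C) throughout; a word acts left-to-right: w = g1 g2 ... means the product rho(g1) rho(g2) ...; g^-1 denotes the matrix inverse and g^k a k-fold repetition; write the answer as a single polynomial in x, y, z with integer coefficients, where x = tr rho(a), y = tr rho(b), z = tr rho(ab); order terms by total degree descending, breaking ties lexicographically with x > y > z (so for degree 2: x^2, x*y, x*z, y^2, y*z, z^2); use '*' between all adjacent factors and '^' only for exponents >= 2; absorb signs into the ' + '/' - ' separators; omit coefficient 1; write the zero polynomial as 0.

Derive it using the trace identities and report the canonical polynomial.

tr(b a^2) = tr(a) tr(b a) - tr(b)  (reduce the a square) = x*z - y
tr(a^2 b a) = tr(a) tr(b a^2) - tr(b a)  (reduce the a square) = x^2*z - x*y - z
tr(b a b a) = tr(a b) tr(a b) - tr(1)  (split on a) = z^2 - 2
tr(b a b) = tr(b) tr(a b) - tr(a)  (reduce the b square) = y*z - x
tr(a^2 b a b) = tr(a) tr(b a b a) - tr(b a b)  (reduce the a square) = x*z^2 - y*z - x
tr(a b a b^-1 a) = tr(a^2 b a) tr(b) - tr(a^2 b a b)  (eliminate b^-1) = x^2*y*z - x*y^2 - x*z^2 + x
tr(a b a b a b) = tr(b a b a) tr(b a) - tr(a b)  (split on b) = z^3 - 3*z
tr(a b a b^-1 a b) = tr(a b a b a) tr(b) - tr(a b a b a b)  (eliminate b^-1) = x*y*z^2 - y^2*z - z^3 - x*y + 3*z
tr(a b^-1 a b a b^-1) = tr(a b a b^-1 a) tr(b) - tr(a b a b^-1 a b)  (eliminate b^-1) = x^2*y^2*z - x*y^3 - 2*x*y*z^2 + y^2*z + z^3 + 2*x*y - 3*z
tr(a b^-1 a b a) = tr(a b a^2) tr(b) - tr(a b a^2 b)  (eliminate b^-1) = x^2*y*z - x*y^2 - x*z^2 + x
tr(b^-1 a b^-1 a b a b^-1) = tr(a b^-1 a b a b^-1) tr(b) - tr(a b^-1 a b a)  (eliminate b^-1) = x^2*y^3*z - x*y^4 - 2*x*y^2*z^2 - x^2*y*z + y^3*z + y*z^3 + 3*x*y^2 + x*z^2 - 3*y*z - x
tr(b^-3 a b^-1 a b a) = tr(b^-1 a b^-1 a b a b^-1) tr(b) - tr(b^-1 a b^-1 a b a)  (eliminate b^-1) = x^2*y^4*z - x*y^5 - 2*x*y^3*z^2 - 2*x^2*y^2*z + y^4*z + y^2*z^3 + 4*x*y^3 + 3*x*y*z^2 - 4*y^2*z - z^3 - 3*x*y + 3*z
tr(a b a^3) = tr(a) tr(a^2 b a) - tr(a^2 b)  (reduce the a square) = x^3*z - x^2*y - 2*x*z + y
tr(a b a^3 b) = tr(a) tr(a b a b a) - tr(a b a b)  (reduce the a square) = x^2*z^2 - x*y*z - x^2 - z^2 + 2
tr(a b^-1 a b a^2) = tr(a b a^3) tr(b) - tr(a b a^3 b)  (eliminate b^-1) = x^3*y*z - x^2*y^2 - x^2*z^2 - x*y*z + x^2 + y^2 + z^2 - 2
tr(a^2) = tr(a) tr(a) - tr(1)  (reduce the a square) = x^2 - 2
tr(a b^2 a) = tr(b) tr(a^2 b) - tr(a^2)  (reduce the b square) = x*y*z - x^2 - y^2 + 2
tr(b a^3 b) = tr(a) tr(a b^2 a) - tr(a b^2)  (reduce the a square) = x^2*y*z - x^3 - x*y^2 - y*z + 3*x
tr(a b a^2 b a^2) = tr(a) tr(b a^3 b a) - tr(b a^3 b)  (reduce the a square) = x^3*z^2 - 2*x^2*y*z + x*y^2 - x*z^2 + y*z - x
tr(b a b a b) = tr(b) tr(a b a b) - tr(a b a)  (reduce the b square) = y*z^2 - x*z - y
tr(b a^2 b a b a) = tr(a) tr(b a b a b a) - tr(b a b a b)  (reduce the a square) = x*z^3 - y*z^2 - 2*x*z + y
tr(b a^2 b a b) = tr(b) tr(a^2 b a b) - tr(a^2 b a)  (reduce the b square) = x*y*z^2 - x^2*z - y^2*z + z
tr(a b a^2 b a^2 b) = tr(a) tr(b a^2 b a b a) - tr(b a^2 b a b)  (reduce the a square) = x^2*z^3 - 2*x*y*z^2 - x^2*z + y^2*z + x*y - z
tr(a b^-1 a b a^2 b a) = tr(a b a^2 b a^2) tr(b) - tr(a b a^2 b a^2 b)  (eliminate b^-1) = x^3*y*z^2 - 2*x^2*y^2*z - x^2*z^3 + x*y^3 + x*y*z^2 + x^2*z - 2*x*y + z
tr(b a b a b a b a) = tr(a b a b a b) tr(a b) - tr(b a b a)  (split on a) = z^4 - 4*z^2 + 2
tr(b a b a b a b) = tr(b) tr(a b a b a b) - tr(a b a b a)  (reduce the b square) = y*z^3 - x*z^2 - 2*y*z + x
tr(a b a^2 b a b a b) = tr(a) tr(b a b a b a b a) - tr(b a b a b a b)  (reduce the a square) = x*z^4 - y*z^3 - 3*x*z^2 + 2*y*z + x
tr(a b^-1 a b a^2 b a b) = tr(a b a^2 b a b a) tr(b) - tr(a b a^2 b a b a b)  (eliminate b^-1) = x^2*y*z^3 - 2*x*y^2*z^2 - x*z^4 - x^2*y*z + y^3*z + y*z^3 + x*y^2 + 3*x*z^2 - 3*y*z - x
tr(b^-1 a b^-1 a b a^2 b a) = tr(a b^-1 a b a^2 b a) tr(b) - tr(a b^-1 a b a^2 b a b)  (eliminate b^-1) = x^3*y^2*z^2 - 2*x^2*y^3*z - 2*x^2*y*z^3 + x*y^4 + 3*x*y^2*z^2 + x*z^4 + 2*x^2*y*z - y^3*z - y*z^3 - 3*x*y^2 - 3*x*z^2 + 4*y*z + x
tr(b^-1 a b^-1 a b a^2 b a^-1) = tr(b^-1 a b^-1 a b a^2 b) tr(a) - tr(b^-1 a b^-1 a b a^2 b a)  (eliminate a^-1) = -x^3*y^2*z^2 + x^4*y*z + 2*x^2*y^3*z + 2*x^2*y*z^3 - x^3*y^2 - x^3*z^2 - x*y^4 - 3*x*y^2*z^2 - x*z^4 - 3*x^2*y*z + y^3*z + y*z^3 + x^3 + 4*x*y^2 + 4*x*z^2 - 4*y*z - 3*x
tr(b^-1 a b^-1 a b a^2 b a^-1 b^-1) = tr(b^-1 a b^-1 a b a^2 b a^-1) tr(b) - tr(b^-1 a b^-1 a b a^2 b a^-1 b)  (eliminate b^-1) = -x^3*y^3*z^2 + x^4*y^2*z + 2*x^2*y^4*z + 2*x^2*y^2*z^3 - x^3*y^3 - x^3*y*z^2 - x*y^5 - 3*x*y^3*z^2 - x*y*z^4 - 3*x^2*y^2*z + y^4*z + y^2*z^3 + x^3*y + 4*x*y^3 + 4*x*y*z^2 - x^2*z - 4*y^2*z - 2*x*y + z
tr(a^-1 b^-3 a b^-1 a b a^2 b) = tr(b^-1 a b^-1 a b a^2 b a^-1 b^-1) tr(b) - tr(b^-1 a b^-1 a b a^2 b a^-1)  (eliminate b^-1) = -x^3*y^4*z^2 + x^4*y^3*z + 2*x^2*y^5*z + 2*x^2*y^3*z^3 - x^3*y^4 - x*y^6 - 3*x*y^4*z^2 - x*y^2*z^4 - x^4*y*z - 5*x^2*y^3*z - 2*x^2*y*z^3 + y^5*z + y^3*z^3 + 2*x^3*y^2 + x^3*z^2 + 5*x*y^4 + 7*x*y^2*z^2 + x*z^4 + 2*x^2*y*z - 5*y^3*z - y*z^3 - x^3 - 6*x*y^2 - 4*x*z^2 + 5*y*z + 3*x
tr(a^-1 b^-3 a b^-1 a b a^2 b^-1) = tr(a^-1 b^-3 a b^-1 a b a^2) tr(b) - tr(a^-1 b^-3 a b^-1 a b a^2 b)  (eliminate b^-1) = x^3*y^4*z^2 - x^4*y^3*z - x^2*y^5*z - 2*x^2*y^3*z^3 + x^3*y^4 + x*y^4*z^2 + x*y^2*z^4 + x^4*y*z + 3*x^2*y^3*z + 2*x^2*y*z^3 - 2*x^3*y^2 - x^3*z^2 - x*y^4 - 4*x*y^2*z^2 - x*z^4 - 2*x^2*y*z + y^3*z + x^3 + 3*x*y^2 + 4*x*z^2 - 2*y*z - 3*x
tr(a b a^2 b a) = tr(a) tr(b a^2 b a) - tr(b a^2 b)  (reduce the a square) = x^2*z^2 - 2*x*y*z + y^2 - 2
tr(a b^-1 a b a^2 b) = tr(a b a^2 b a) tr(b) - tr(a b a^2 b a b)  (eliminate b^-1) = x^2*y*z^2 - 2*x*y^2*z - x*z^3 + y^3 + y*z^2 + 2*x*z - 3*y
tr(b^-1 a b^-1 a b a^2) = tr(a b^-1 a b a^2) tr(b) - tr(a b^-1 a b a^2 b)  (eliminate b^-1) = x^3*y^2*z - x^2*y^3 - 2*x^2*y*z^2 + x*y^2*z + x*z^3 + x^2*y - 2*x*z + y
tr(b^-1 a b^-1 a b a^2 b^-1) = tr(b^-1 a b^-1 a b a^2) tr(b) - tr(b^-1 a b^-1 a b a^2 b)  (eliminate b^-1) = x^3*y^3*z - x^2*y^4 - 2*x^2*y^2*z^2 - x^3*y*z + x*y^3*z + x*y*z^3 + 2*x^2*y^2 + x^2*z^2 - x*y*z - x^2 - z^2 + 2
tr(b^-3 a b^-1 a b a^2) = tr(b^-1 a b^-1 a b a^2 b^-1) tr(b) - tr(b^-1 a b^-1 a b a^2)  (eliminate b^-1) = x^3*y^4*z - x^2*y^5 - 2*x^2*y^3*z^2 - 2*x^3*y^2*z + x*y^4*z + x*y^2*z^3 + 3*x^2*y^3 + 3*x^2*y*z^2 - 2*x*y^2*z - x*z^3 - 2*x^2*y - y*z^2 + 2*x*z + y
tr(b^-3 a b^-1 a b a^2 b^-1) = tr(b^-3 a b^-1 a b a^2) tr(b) - tr(b^-3 a b^-1 a b a^2 b)  (eliminate b^-1) = x^3*y^5*z - x^2*y^6 - 2*x^2*y^4*z^2 - 3*x^3*y^3*z + x*y^5*z + x*y^3*z^3 + 4*x^2*y^4 + 5*x^2*y^2*z^2 + x^3*y*z - 3*x*y^3*z - 2*x*y*z^3 - 4*x^2*y^2 - x^2*z^2 - y^2*z^2 + 3*x*y*z + x^2 + y^2 + z^2 - 2
tr(b^-1 a b a^2 b^-1 a^-2 b^-3 a) = tr(a^-1 b^-3 a b^-1 a b a^2 b^-1) tr(a) - tr(a^-1 b^-3 a b^-1 a b a^2 b^-1 a)  (eliminate a^-1) = x^4*y^4*z^2 - x^5*y^3*z - 2*x^3*y^5*z - 2*x^3*y^3*z^3 + x^4*y^4 + x^2*y^6 + 3*x^2*y^4*z^2 + x^2*y^2*z^4 + x^5*y*z + 6*x^3*y^3*z + 2*x^3*y*z^3 - x*y^5*z - x*y^3*z^3 - 2*x^4*y^2 - x^4*z^2 - 5*x^2*y^4 - 9*x^2*y^2*z^2 - x^2*z^4 - 3*x^3*y*z + 4*x*y^3*z + 2*x*y*z^3 + x^4 + 7*x^2*y^2 + 5*x^2*z^2 + y^2*z^2 - 5*x*y*z - 4*x^2 - y^2 - z^2 + 2

x^4*y^4*z^2 - x^5*y^3*z - 2*x^3*y^5*z - 2*x^3*y^3*z^3 + x^4*y^4 + x^2*y^6 + 3*x^2*y^4*z^2 + x^2*y^2*z^4 + x^5*y*z + 6*x^3*y^3*z + 2*x^3*y*z^3 - x*y^5*z - x*y^3*z^3 - 2*x^4*y^2 - x^4*z^2 - 5*x^2*y^4 - 9*x^2*y^2*z^2 - x^2*z^4 - 3*x^3*y*z + 4*x*y^3*z + 2*x*y*z^3 + x^4 + 7*x^2*y^2 + 5*x^2*z^2 + y^2*z^2 - 5*x*y*z - 4*x^2 - y^2 - z^2 + 2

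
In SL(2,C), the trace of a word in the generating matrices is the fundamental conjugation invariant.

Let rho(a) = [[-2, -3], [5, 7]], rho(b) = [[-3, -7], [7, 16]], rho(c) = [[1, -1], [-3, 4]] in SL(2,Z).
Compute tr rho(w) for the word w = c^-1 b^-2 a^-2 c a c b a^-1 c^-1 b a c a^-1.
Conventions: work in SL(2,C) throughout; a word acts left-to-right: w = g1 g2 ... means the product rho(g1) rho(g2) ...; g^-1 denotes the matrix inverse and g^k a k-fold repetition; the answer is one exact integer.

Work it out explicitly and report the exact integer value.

rho(c^-1) = [[4, 1], [3, 1]]
... * rho(b^-1) = [[16, 7], [-7, -3]]  ->  [[57, 25], [41, 18]]
... * rho(b^-1) = [[16, 7], [-7, -3]]  ->  [[737, 324], [530, 233]]
... * rho(a^-1) = [[7, 3], [-5, -2]]  ->  [[3539, 1563], [2545, 1124]]
... * rho(a^-1) = [[7, 3], [-5, -2]]  ->  [[16958, 7491], [12195, 5387]]
... * rho(c) = [[1, -1], [-3, 4]]  ->  [[-5515, 13006], [-3966, 9353]]
... * rho(a) = [[-2, -3], [5, 7]]  ->  [[76060, 107587], [54697, 77369]]
... * rho(c) = [[1, -1], [-3, 4]]  ->  [[-246701, 354288], [-177410, 254779]]
... * rho(b) = [[-3, -7], [7, 16]]  ->  [[3220119, 7395515], [2315683, 5318334]]
... * rho(a^-1) = [[7, 3], [-5, -2]]  ->  [[-14436742, -5130673], [-10381889, -3689619]]
... * rho(c^-1) = [[4, 1], [3, 1]]  ->  [[-73138987, -19567415], [-52596413, -14071508]]
... * rho(b) = [[-3, -7], [7, 16]]  ->  [[82445056, 198894269], [59288683, 143030763]]
... * rho(a) = [[-2, -3], [5, 7]]  ->  [[829581233, 1144924715], [596576449, 823349292]]
... * rho(c) = [[1, -1], [-3, 4]]  ->  [[-2605192912, 3750117627], [-1873471427, 2696820719]]
... * rho(a^-1) = [[7, 3], [-5, -2]]  ->  [[-36986938519, -15315813990], [-26598403584, -11014055719]]
tr = -36986938519 + -11014055719 = -48000994238

-48000994238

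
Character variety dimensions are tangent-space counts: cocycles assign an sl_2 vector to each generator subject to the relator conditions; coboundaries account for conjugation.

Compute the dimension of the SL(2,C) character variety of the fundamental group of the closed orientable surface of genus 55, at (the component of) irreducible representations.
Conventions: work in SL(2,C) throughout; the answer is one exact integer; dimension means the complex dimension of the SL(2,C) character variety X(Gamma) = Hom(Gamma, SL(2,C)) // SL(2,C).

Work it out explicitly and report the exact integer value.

324

The genus-55 surface group: 2g = 110 generators, one relator prod [a_i, b_i].
A cocycle assigns one sl_2 vector per generator subject to the relator condition d_2(z) = 0: dim of the unconstrained space is 3*2g = 330.
d_2 is surjective at irreducible rho (its cokernel H^2 is dual to H^0 = 0), so dim Z^1 = 330 - 3 = 327.
As always at irreducible rho, dim B^1 = 3.
dim H^1 = 327 - 3 = 324 = dim X.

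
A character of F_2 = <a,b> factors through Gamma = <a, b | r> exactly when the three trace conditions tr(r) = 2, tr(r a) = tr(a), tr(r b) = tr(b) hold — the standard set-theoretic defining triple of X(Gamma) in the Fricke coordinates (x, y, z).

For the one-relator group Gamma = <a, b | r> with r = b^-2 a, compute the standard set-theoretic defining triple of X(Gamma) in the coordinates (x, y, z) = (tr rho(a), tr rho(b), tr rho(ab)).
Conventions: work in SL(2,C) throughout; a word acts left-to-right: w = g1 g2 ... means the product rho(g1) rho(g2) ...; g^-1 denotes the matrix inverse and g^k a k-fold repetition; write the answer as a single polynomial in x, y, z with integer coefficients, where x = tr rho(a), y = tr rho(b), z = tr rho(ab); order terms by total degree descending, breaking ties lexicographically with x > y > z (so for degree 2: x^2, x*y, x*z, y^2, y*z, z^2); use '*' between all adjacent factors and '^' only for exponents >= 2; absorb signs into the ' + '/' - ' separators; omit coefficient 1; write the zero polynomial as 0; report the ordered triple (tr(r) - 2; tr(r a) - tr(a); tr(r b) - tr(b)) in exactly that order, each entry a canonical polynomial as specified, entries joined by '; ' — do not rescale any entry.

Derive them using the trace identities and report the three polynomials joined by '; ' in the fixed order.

tr(b^-1 a) = tr(a) * tr(b) - tr(a b) = x*y - z
tr(b^-2 a) = tr(b^-1 a) * tr(b) - tr(b^-1 a b) = x*y^2 - y*z - x
tr(a^2) = tr(a) * tr(a) - tr(1)  (reduce the a square) = x^2 - 2
tr(a^2 b) = tr(a) * tr(b a) - tr(b)  (reduce the a square) = x*z - y
tr(a^2 b^-1) = tr(a^2) * tr(b) - tr(a^2 b)  (eliminate b^-1) = x^2*y - x*z - y
tr(b^-2 a^2) = tr(a^2 b^-1) * tr(b) - tr(a^2)  (eliminate b^-1) = x^2*y^2 - x*y*z - x^2 - y^2 + 2
assemble the triple (tr(r) - 2; tr(r a) - x; tr(r b) - y)

x*y^2 - y*z - x - 2; x^2*y^2 - x*y*z - x^2 - y^2 - x + 2; x*y - y - z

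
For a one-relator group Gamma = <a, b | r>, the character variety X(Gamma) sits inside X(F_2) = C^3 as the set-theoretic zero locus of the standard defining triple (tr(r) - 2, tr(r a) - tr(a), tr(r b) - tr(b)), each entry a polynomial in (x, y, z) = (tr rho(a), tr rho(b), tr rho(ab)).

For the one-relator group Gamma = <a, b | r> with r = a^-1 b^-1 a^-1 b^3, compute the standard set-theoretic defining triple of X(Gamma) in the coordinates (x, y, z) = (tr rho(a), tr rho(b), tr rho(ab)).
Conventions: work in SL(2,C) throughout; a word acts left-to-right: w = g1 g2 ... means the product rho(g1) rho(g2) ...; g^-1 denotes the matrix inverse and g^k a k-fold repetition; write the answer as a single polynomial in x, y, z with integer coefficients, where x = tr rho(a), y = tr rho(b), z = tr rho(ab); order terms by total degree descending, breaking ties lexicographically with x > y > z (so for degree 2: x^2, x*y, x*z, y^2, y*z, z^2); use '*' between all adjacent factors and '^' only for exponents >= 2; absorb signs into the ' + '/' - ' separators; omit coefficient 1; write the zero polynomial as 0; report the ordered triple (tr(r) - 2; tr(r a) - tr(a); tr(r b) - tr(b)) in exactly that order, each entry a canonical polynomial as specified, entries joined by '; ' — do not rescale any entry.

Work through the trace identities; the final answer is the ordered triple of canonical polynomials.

so trace(b^2) = trace(b) trace(b) - trace(1)  (reduce the b square) = y^2 - 2
trace(b^2 a) = trace(b) trace(a b) - trace(a)  (reduce the b square) = y*z - x
trace(b^2 a^-1) = trace(b^2) trace(a) - trace(b^2 a)  (eliminate a^-1) = x*y^2 - y*z - x
reduce: trace(a^2 b) = trace(a) trace(b a) - trace(b)  (reduce the a square) = x*z - y
reduce: trace(a^2) = trace(a) trace(a) - trace(1)  (reduce the a square) = x^2 - 2
trace(a^2 b^2) = trace(b) trace(a^2 b) - trace(a^2)  (reduce the b square) = x*y*z - x^2 - y^2 + 2
trace(a b^3 a) = trace(b) trace(a^2 b^2) - trace(a^2 b)  (reduce the b square) = x*y^2*z - x^2*y - y^3 - x*z + 3*y
reduce: trace(a b a b) = trace(b a) trace(b a) - trace(1)  (split on b) = z^2 - 2
trace(a b a b^2) = trace(b) trace(a b a b) - trace(a b a)  (reduce the b square) = y*z^2 - x*z - y
reduce: trace(a b^3 a b) = trace(b) trace(a b a b^2) - trace(a b a b)  (reduce the b square) = y^2*z^2 - x*y*z - y^2 - z^2 + 2
reduce: trace(b^-1 a b^3 a) = trace(a b^3 a) trace(b) - trace(a b^3 a b)  (eliminate b^-1) = x*y^3*z - x^2*y^2 - y^4 - y^2*z^2 + 4*y^2 + z^2 - 2
so trace(b^3 a^-1 b^-1 a) = trace(b^-1 a b^3) trace(a) - trace(b^-1 a b^3 a)  (eliminate a^-1) = -x*y^3*z + x^2*y^2 + y^4 + y^2*z^2 + x*y*z - x^2 - 4*y^2 - z^2 + 2
reduce: trace(a^-1 b^-1 a^-1 b^3) = trace(b^3 a^-1 b^-1) trace(a) - trace(b^3 a^-1 b^-1 a)  (eliminate a^-1) = x*y^3*z - y^4 - y^2*z^2 - 2*x*y*z + 4*y^2 + z^2 - 2
so trace(b^3) = trace(b) trace(b^2) - trace(b)  (reduce the b square) = y^3 - 3*y
so trace(b^3 a) = trace(b) trace(a b^2) - trace(a b)  (reduce the b square) = y^2*z - x*y - z
trace(b^3 a^-1) = trace(b^3) trace(a) - trace(b^3 a)  (eliminate a^-1) = x*y^3 - y^2*z - 2*x*y + z
so trace(b^4) = trace(b) trace(b^3) - trace(b^2)  (reduce the b square) = y^4 - 4*y^2 + 2
reduce: trace(b^2 a b^2) = trace(b) trace(a b^3) - trace(a b^2)  (reduce the b square) = y^3*z - x*y^2 - 2*y*z + x
reduce: trace(b a b^4) = trace(b) trace(b^2 a b^2) - trace(b^2 a b)  (reduce the b square) = y^4*z - x*y^3 - 3*y^2*z + 2*x*y + z
reduce: trace(b a b^4 a) = trace(b) trace(b a b a b^2) - trace(b a b a b)  (reduce the b square) = y^3*z^2 - x*y^2*z - y^3 - 2*y*z^2 + x*z + 3*y
so trace(a b^4 a^-1 b) = trace(b a b^4) trace(a) - trace(b a b^4 a)  (eliminate a^-1) = x*y^4*z - x^2*y^3 - y^3*z^2 - 2*x*y^2*z + 2*x^2*y + y^3 + 2*y*z^2 - 3*y
trace(b^4 a^-1 b^-1 a) = trace(a b^4 a^-1) trace(b) - trace(a b^4 a^-1 b)  (eliminate b^-1) = -x*y^4*z + x^2*y^3 + y^5 + y^3*z^2 + 2*x*y^2*z - 2*x^2*y - 5*y^3 - 2*y*z^2 + 5*y
reduce: trace(a^-1 b^-1 a^-1 b^4) = trace(b^4 a^-1 b^-1) trace(a) - trace(b^4 a^-1 b^-1 a)  (eliminate a^-1) = x*y^4*z - y^5 - y^3*z^2 - 3*x*y^2*z + 5*y^3 + 2*y*z^2 + x*z - 5*y
assemble the triple (trace(r) - 2; trace(r a) - x; trace(r b) - y)

x*y^3*z - y^4 - y^2*z^2 - 2*x*y*z + 4*y^2 + z^2 - 4; x*y^2 - y*z - 2*x; x*y^4*z - y^5 - y^3*z^2 - 3*x*y^2*z + 5*y^3 + 2*y*z^2 + x*z - 6*y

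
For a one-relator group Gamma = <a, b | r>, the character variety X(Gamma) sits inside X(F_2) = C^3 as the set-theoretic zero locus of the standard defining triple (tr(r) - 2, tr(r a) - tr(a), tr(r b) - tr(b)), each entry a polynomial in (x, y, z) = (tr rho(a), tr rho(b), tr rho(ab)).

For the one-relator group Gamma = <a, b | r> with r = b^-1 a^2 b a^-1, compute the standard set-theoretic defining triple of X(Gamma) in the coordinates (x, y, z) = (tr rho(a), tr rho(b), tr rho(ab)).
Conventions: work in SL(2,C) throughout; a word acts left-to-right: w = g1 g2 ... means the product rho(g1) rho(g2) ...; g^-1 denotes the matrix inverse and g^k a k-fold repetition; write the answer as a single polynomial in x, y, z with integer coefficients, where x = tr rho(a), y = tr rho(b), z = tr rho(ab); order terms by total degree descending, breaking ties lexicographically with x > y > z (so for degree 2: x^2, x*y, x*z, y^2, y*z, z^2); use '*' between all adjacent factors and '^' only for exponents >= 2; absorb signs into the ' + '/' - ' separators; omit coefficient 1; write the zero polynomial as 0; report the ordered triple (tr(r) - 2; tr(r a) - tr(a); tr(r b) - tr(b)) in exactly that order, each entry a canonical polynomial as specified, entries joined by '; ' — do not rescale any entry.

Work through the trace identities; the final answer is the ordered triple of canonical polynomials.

trace(a^2) = trace(a) trace(a) - trace(1) = x^2 - 2
reduce: trace(a b a) = trace(a) trace(b a) - trace(b) = x*z - y
trace(a^2 b a) = trace(a) trace(a b a) - trace(a b) = x^2*z - x*y - z
so trace(b a b a) = trace(a b) trace(a b) - trace(1)   [split at repeated a] = z^2 - 2
reduce: trace(b a b) = trace(b) trace(a b) - trace(a) = y*z - x
so trace(a^2 b a b) = trace(a) trace(b a b a) - trace(b a b) = x*z^2 - y*z - x
so trace(b^-1 a^2 b a) = trace(a^2 b a) trace(b) - trace(a^2 b a b) = x^2*y*z - x*y^2 - x*z^2 + x
reduce: trace(b^-1 a^2 b a^-1) = trace(b^-1 a^2 b) trace(a) - trace(b^-1 a^2 b a) = -x^2*y*z + x^3 + x*y^2 + x*z^2 - 3*x
assemble the triple (trace(r) - 2; trace(r a) - x; trace(r b) - y)

-x^2*y*z + x^3 + x*y^2 + x*z^2 - 3*x - 2; x^2 - x - 2; -y + z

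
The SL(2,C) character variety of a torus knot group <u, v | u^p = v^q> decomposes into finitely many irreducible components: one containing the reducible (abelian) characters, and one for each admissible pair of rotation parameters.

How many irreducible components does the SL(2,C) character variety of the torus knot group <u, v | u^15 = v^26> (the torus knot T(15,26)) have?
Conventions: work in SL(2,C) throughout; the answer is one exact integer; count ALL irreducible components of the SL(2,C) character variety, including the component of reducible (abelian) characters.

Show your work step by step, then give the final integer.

Gamma = < u, v | u^15 = v^26 > (torus knot T(15,26)); the central element u^15 = v^26 acts as +I or -I in any irreducible SL(2,C) representation.
This locks tr(u) to 2*cos(pi*alpha/15), alpha in 1..14, and tr(v) to 2*cos(pi*beta/26), beta in 1..25, on each component of irreducible characters.
Consistency of u^15 = (-1)^alpha I with v^26 = (-1)^beta I forces alpha = beta (mod 2).
count pairs: odd alpha (7 choices) x odd beta (13), plus even alpha (7) x even beta (12): 7*13 + 7*12 = 175.
That is 175 components of irreducible characters, and with the reducible (abelian) component the total is 176.

176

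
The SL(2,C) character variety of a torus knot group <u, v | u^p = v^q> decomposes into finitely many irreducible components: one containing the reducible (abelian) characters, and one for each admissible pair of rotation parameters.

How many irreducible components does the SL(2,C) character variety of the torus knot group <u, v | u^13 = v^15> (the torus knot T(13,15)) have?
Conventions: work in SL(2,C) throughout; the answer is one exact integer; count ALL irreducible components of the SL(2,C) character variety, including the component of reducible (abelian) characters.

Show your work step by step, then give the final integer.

85

For T(13,15): irreducibility forces the central element u^13 = v^15 to one of +I, -I.
On an irreducible component, tr(u) is locked at 2*cos(pi*alpha/13) for some alpha in 1..12, and tr(v) at 2*cos(pi*beta/15) for some beta in 1..14.
u^13 = (-1)^alpha I and v^15 = (-1)^beta I must agree, so alpha and beta have equal parity.
Enumerate parity-matched pairs: 6*7 odd-odd plus 6*7 even-even gives 84.
That is 84 components of irreducible characters, and with the reducible (abelian) component the total is 85.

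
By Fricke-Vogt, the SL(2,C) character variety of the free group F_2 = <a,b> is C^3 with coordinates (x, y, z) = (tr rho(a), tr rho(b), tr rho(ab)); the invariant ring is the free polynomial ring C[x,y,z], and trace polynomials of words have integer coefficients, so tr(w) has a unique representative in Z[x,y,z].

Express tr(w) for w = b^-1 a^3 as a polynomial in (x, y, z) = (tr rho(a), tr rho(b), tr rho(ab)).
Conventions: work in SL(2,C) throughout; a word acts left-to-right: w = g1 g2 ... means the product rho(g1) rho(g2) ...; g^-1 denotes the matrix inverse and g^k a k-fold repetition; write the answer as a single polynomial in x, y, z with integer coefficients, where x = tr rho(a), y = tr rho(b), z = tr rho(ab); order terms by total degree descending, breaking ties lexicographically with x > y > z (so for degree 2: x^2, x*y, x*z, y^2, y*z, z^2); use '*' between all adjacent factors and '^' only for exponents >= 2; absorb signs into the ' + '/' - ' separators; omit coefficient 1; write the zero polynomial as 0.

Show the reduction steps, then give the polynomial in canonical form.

trace(a^2) = trace(a)*trace(a) - trace(1)  (reduce the a square) = x^2 - 2
trace(a^3) = trace(a)*trace(a^2) - trace(a)  (reduce the a square) = x^3 - 3*x
trace(a b a) = trace(a)*trace(b a) - trace(b)  (reduce the a square) = x*z - y
so trace(a^3 b) = trace(a)*trace(a b a) - trace(a b)  (reduce the a square) = x^2*z - x*y - z
trace(b^-1 a^3) = trace(a^3)*trace(b) - trace(a^3 b)  (eliminate b^-1) = x^3*y - x^2*z - 2*x*y + z

x^3*y - x^2*z - 2*x*y + z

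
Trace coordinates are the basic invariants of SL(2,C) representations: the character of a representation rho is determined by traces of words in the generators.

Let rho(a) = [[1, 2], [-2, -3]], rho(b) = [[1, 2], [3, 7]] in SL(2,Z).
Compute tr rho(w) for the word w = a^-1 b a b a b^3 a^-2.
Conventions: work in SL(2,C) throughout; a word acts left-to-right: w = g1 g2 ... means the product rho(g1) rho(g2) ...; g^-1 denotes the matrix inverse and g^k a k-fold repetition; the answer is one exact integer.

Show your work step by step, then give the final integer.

rho(a^-1) = [[-3, -2], [2, 1]]
... * rho(b) = [[1, 2], [3, 7]]  ->  [[-9, -20], [5, 11]]
... * rho(a) = [[1, 2], [-2, -3]]  ->  [[31, 42], [-17, -23]]
... * rho(b) = [[1, 2], [3, 7]]  ->  [[157, 356], [-86, -195]]
... * rho(a) = [[1, 2], [-2, -3]]  ->  [[-555, -754], [304, 413]]
... * rho(b) = [[1, 2], [3, 7]]  ->  [[-2817, -6388], [1543, 3499]]
... * rho(b) = [[1, 2], [3, 7]]  ->  [[-21981, -50350], [12040, 27579]]
... * rho(b) = [[1, 2], [3, 7]]  ->  [[-173031, -396412], [94777, 217133]]
... * rho(a^-1) = [[-3, -2], [2, 1]]  ->  [[-273731, -50350], [149935, 27579]]
... * rho(a^-1) = [[-3, -2], [2, 1]]  ->  [[720493, 497112], [-394647, -272291]]
tr = 720493 + -272291 = 448202

448202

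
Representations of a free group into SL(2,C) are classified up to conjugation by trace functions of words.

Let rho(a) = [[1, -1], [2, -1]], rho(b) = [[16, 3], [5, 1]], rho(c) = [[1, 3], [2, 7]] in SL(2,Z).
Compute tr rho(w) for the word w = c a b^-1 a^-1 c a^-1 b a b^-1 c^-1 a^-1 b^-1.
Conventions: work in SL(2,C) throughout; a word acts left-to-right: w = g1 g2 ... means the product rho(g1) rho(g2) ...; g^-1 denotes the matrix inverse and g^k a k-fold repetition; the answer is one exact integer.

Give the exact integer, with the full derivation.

-1532261

rho(c) = [[1, 3], [2, 7]]
... * rho(a) = [[1, -1], [2, -1]]  ->  [[7, -4], [16, -9]]
... * rho(b^-1) = [[1, -3], [-5, 16]]  ->  [[27, -85], [61, -192]]
... * rho(a^-1) = [[-1, 1], [-2, 1]]  ->  [[143, -58], [323, -131]]
... * rho(c) = [[1, 3], [2, 7]]  ->  [[27, 23], [61, 52]]
... * rho(a^-1) = [[-1, 1], [-2, 1]]  ->  [[-73, 50], [-165, 113]]
... * rho(b) = [[16, 3], [5, 1]]  ->  [[-918, -169], [-2075, -382]]
... * rho(a) = [[1, -1], [2, -1]]  ->  [[-1256, 1087], [-2839, 2457]]
... * rho(b^-1) = [[1, -3], [-5, 16]]  ->  [[-6691, 21160], [-15124, 47829]]
... * rho(c^-1) = [[7, -3], [-2, 1]]  ->  [[-89157, 41233], [-201526, 93201]]
... * rho(a^-1) = [[-1, 1], [-2, 1]]  ->  [[6691, -47924], [15124, -108325]]
... * rho(b^-1) = [[1, -3], [-5, 16]]  ->  [[246311, -786857], [556749, -1778572]]
tr = 246311 + -1778572 = -1532261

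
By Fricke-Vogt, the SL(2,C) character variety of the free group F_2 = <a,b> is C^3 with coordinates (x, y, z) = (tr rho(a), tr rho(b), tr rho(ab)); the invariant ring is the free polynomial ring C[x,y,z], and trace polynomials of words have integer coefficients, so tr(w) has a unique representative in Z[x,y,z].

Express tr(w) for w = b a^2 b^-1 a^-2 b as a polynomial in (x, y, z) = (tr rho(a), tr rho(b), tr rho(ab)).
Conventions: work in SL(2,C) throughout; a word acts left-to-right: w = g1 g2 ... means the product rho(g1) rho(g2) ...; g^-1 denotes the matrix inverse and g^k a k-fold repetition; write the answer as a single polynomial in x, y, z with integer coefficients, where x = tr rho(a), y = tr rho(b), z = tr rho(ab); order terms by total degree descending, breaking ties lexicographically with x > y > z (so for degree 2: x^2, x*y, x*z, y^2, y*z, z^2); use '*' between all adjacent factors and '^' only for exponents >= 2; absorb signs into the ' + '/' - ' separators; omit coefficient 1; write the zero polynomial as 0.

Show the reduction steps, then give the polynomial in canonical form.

-x^3*y^2*z + x^4*y + x^2*y^3 + x^2*y*z^2 - 4*x^2*y + y

apply: tr(b^2) = tr(b) * tr(b) - tr(1) = y^2 - 2
use: tr(b^2 a) = tr(b) * tr(a b) - tr(a) = y*z - x
tr(b a^2 b) = tr(a) * tr(b^2 a) - tr(b^2) = x*y*z - x^2 - y^2 + 2
apply: tr(b a^2) = tr(a) * tr(b a) - tr(b) = x*z - y
use: tr(b^2 a^2 b) = tr(b) * tr(b a^2 b) - tr(b a^2) = x*y^2*z - x^2*y - y^3 - x*z + 3*y
use: tr(b a b a) = tr(a b) * tr(a b) - tr(1)   [split at repeated a] = z^2 - 2
apply: tr(a^2 b a b) = tr(a) * tr(b a b a) - tr(b a b) = x*z^2 - y*z - x
use: tr(a^2 b a) = tr(a) * tr(a b a) - tr(a b) = x^2*z - x*y - z
use: tr(b^2 a^2 b a) = tr(b) * tr(a^2 b a b) - tr(a^2 b a) = x*y*z^2 - x^2*z - y^2*z + z
use: tr(a^-1 b^2 a^2 b) = tr(b^2 a^2 b) * tr(a) - tr(b^2 a^2 b a) = x^2*y^2*z - x^3*y - x*y^3 - x*y*z^2 + y^2*z + 3*x*y - z
use: tr(a^-2 b^2 a^2 b) = tr(a^-1 b^2 a^2 b) * tr(a) - tr(a^-1 b^2 a^2 b a) = x^3*y^2*z - x^4*y - x^2*y^3 - x^2*y*z^2 + 4*x^2*y + y^3 - 3*y
tr(b a^2 b^-1 a^-2 b) = tr(a^-2 b^2 a^2) * tr(b) - tr(a^-2 b^2 a^2 b) = -x^3*y^2*z + x^4*y + x^2*y^3 + x^2*y*z^2 - 4*x^2*y + y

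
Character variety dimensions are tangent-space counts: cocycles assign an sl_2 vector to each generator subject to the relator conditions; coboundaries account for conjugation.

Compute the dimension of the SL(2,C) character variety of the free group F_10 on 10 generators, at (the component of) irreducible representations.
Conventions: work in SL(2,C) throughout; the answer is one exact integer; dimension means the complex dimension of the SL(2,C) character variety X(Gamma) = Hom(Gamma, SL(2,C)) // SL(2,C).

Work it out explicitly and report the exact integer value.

27

Here Gamma is free of rank 10 — no relator constrains a cocycle.
Z^1(Gamma, Ad rho) = (sl_2)^10: a cocycle is a free choice of one sl_2 vector per generator, so dim Z^1 = 3*10 = 30.
dim B^1 = 3: the coboundary map is injective because an irreducible image has centralizer 0 in sl_2.
dim X = dim H^1 = dim Z^1 - dim B^1 = 30 - 3 = 27.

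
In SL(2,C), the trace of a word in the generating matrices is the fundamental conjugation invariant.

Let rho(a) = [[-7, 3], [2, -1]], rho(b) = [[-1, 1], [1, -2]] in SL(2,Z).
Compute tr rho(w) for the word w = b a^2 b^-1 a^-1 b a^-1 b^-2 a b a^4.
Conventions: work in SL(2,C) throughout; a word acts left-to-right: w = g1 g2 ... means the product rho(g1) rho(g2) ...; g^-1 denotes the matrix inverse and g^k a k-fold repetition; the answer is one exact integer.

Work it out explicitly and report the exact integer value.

-1519451690

rho(b) = [[-1, 1], [1, -2]]
... * rho(a) = [[-7, 3], [2, -1]]  ->  [[9, -4], [-11, 5]]
... * rho(a) = [[-7, 3], [2, -1]]  ->  [[-71, 31], [87, -38]]
... * rho(b^-1) = [[-2, -1], [-1, -1]]  ->  [[111, 40], [-136, -49]]
... * rho(a^-1) = [[-1, -3], [-2, -7]]  ->  [[-191, -613], [234, 751]]
... * rho(b) = [[-1, 1], [1, -2]]  ->  [[-422, 1035], [517, -1268]]
... * rho(a^-1) = [[-1, -3], [-2, -7]]  ->  [[-1648, -5979], [2019, 7325]]
... * rho(b^-1) = [[-2, -1], [-1, -1]]  ->  [[9275, 7627], [-11363, -9344]]
... * rho(b^-1) = [[-2, -1], [-1, -1]]  ->  [[-26177, -16902], [32070, 20707]]
... * rho(a) = [[-7, 3], [2, -1]]  ->  [[149435, -61629], [-183076, 75503]]
... * rho(b) = [[-1, 1], [1, -2]]  ->  [[-211064, 272693], [258579, -334082]]
... * rho(a) = [[-7, 3], [2, -1]]  ->  [[2022834, -905885], [-2478217, 1109819]]
... * rho(a) = [[-7, 3], [2, -1]]  ->  [[-15971608, 6974387], [19567157, -8544470]]
... * rho(a) = [[-7, 3], [2, -1]]  ->  [[125750030, -54889211], [-154059039, 67245941]]
... * rho(a) = [[-7, 3], [2, -1]]  ->  [[-990028632, 432139301], [1212905155, -529423058]]
tr = -990028632 + -529423058 = -1519451690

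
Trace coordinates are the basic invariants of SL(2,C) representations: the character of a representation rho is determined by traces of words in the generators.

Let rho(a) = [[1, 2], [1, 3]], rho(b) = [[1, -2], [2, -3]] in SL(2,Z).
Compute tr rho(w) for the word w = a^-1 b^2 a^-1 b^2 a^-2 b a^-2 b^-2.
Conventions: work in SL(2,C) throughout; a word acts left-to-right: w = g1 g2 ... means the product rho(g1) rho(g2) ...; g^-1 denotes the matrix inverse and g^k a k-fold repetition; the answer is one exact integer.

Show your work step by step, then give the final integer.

rho(a^-1) = [[3, -2], [-1, 1]]
... * rho(b) = [[1, -2], [2, -3]]  ->  [[-1, 0], [1, -1]]
... * rho(b) = [[1, -2], [2, -3]]  ->  [[-1, 2], [-1, 1]]
... * rho(a^-1) = [[3, -2], [-1, 1]]  ->  [[-5, 4], [-4, 3]]
... * rho(b) = [[1, -2], [2, -3]]  ->  [[3, -2], [2, -1]]
... * rho(b) = [[1, -2], [2, -3]]  ->  [[-1, 0], [0, -1]]
... * rho(a^-1) = [[3, -2], [-1, 1]]  ->  [[-3, 2], [1, -1]]
... * rho(a^-1) = [[3, -2], [-1, 1]]  ->  [[-11, 8], [4, -3]]
... * rho(b) = [[1, -2], [2, -3]]  ->  [[5, -2], [-2, 1]]
... * rho(a^-1) = [[3, -2], [-1, 1]]  ->  [[17, -12], [-7, 5]]
... * rho(a^-1) = [[3, -2], [-1, 1]]  ->  [[63, -46], [-26, 19]]
... * rho(b^-1) = [[-3, 2], [-2, 1]]  ->  [[-97, 80], [40, -33]]
... * rho(b^-1) = [[-3, 2], [-2, 1]]  ->  [[131, -114], [-54, 47]]
tr = 131 + 47 = 178

178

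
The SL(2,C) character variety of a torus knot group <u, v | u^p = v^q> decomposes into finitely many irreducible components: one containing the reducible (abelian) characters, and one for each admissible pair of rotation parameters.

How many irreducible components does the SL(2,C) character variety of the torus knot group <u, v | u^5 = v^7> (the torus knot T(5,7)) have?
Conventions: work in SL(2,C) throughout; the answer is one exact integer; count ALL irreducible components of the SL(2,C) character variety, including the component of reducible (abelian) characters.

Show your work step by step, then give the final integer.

13

In the torus knot group T(5,7), u^5 = v^7 is central, so an irreducible representation sends it to +I or -I (Schur).
This locks tr(u) to 2*cos(pi*alpha/5), alpha in 1..4, and tr(v) to 2*cos(pi*beta/7), beta in 1..6, on each component of irreducible characters.
Consistency of u^5 = (-1)^alpha I with v^7 = (-1)^beta I forces alpha = beta (mod 2).
Enumerate parity-matched pairs: 2*3 odd-odd plus 2*3 even-even gives 12.
Total: 12 irreducible-character components + 1 reducible (abelian) component = 13.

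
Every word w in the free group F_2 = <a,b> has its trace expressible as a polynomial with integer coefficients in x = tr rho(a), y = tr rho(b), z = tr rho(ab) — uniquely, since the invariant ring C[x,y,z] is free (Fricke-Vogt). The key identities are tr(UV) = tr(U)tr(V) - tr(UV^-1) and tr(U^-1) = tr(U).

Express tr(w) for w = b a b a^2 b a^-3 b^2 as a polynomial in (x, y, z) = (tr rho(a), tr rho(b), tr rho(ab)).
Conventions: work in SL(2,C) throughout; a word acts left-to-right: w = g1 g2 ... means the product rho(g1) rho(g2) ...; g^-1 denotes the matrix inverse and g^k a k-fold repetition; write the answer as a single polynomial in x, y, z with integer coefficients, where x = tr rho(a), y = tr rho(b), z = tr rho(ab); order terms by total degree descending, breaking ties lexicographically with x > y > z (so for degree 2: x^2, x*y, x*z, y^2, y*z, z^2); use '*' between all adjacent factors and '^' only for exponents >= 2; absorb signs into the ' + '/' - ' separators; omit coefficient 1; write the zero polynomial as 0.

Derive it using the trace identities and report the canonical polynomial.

x^4*y^3*z^2 - x^5*y^2*z - x^3*y^4*z - x^3*y^2*z^3 - x^4*y*z^2 - x^2*y^3*z^2 + x^5*z + 5*x^3*y^2*z + x^3*z^3 + 2*x*y^4*z + x*y^2*z^3 + x^4*y + 2*x^2*y*z^2 - y^3*z^2 - 5*x^3*z - 6*x*y^2*z - x*z^3 - 3*x^2*y + y*z^2 + 4*x*z + y

and tr(a b a b) = tr(a b) * tr(a b) - tr(1) = z^2 - 2
next, tr(a b a) = tr(a) * tr(b a) - tr(b) = x*z - y
tr(b a b a b) = tr(b) * tr(a b a b) - tr(a b a) = y*z^2 - x*z - y
next, tr(b^3 a b a) = tr(b) * tr(b a b a b) - tr(b a b a) = y^2*z^2 - x*y*z - y^2 - z^2 + 2
next, tr(b a b) = tr(b) * tr(a b) - tr(a) = y*z - x
next, tr(b^2 a b) = tr(b) * tr(b a b) - tr(b a) = y^2*z - x*y - z
tr(b^3 a b) = tr(b) * tr(b^2 a b) - tr(b^2 a) = y^3*z - x*y^2 - 2*y*z + x
and tr(b^2 a b a^2 b) = tr(a) * tr(b^3 a b a) - tr(b^3 a b) = x*y^2*z^2 - x^2*y*z - y^3*z - x*z^2 + 2*y*z + x
and tr(b^2 a b a^2) = tr(a) * tr(b^2 a b a) - tr(b^2 a b) = x*y*z^2 - x^2*z - y^2*z + z
next, tr(b^3 a b a^2 b) = tr(b) * tr(b^2 a b a^2 b) - tr(b^2 a b a^2) = x*y^3*z^2 - x^2*y^2*z - y^4*z - 2*x*y*z^2 + x^2*z + 3*y^2*z + x*y - z
next, tr(b a b a b a) = tr(a b) * tr(a b a b) - tr(a^-1 b^-1) = z^3 - 3*z
and tr(a b a^2 b a b) = tr(a) * tr(b a b a b a) - tr(b a b a b) = x*z^3 - y*z^2 - 2*x*z + y
tr(b a^2 b a) = tr(a) * tr(b a b a) - tr(b a b) = x*z^2 - y*z - x
tr(a^2) = tr(a) * tr(a) - tr(1) = x^2 - 2
and tr(b a^2 b) = tr(b) * tr(a^2 b) - tr(a^2) = x*y*z - x^2 - y^2 + 2
tr(a b a^2 b a) = tr(a) * tr(b a^2 b a) - tr(b a^2 b) = x^2*z^2 - 2*x*y*z + y^2 - 2
next, tr(b a b a^2 b a b) = tr(b) * tr(a b a^2 b a b) - tr(a b a^2 b a) = x*y*z^3 - x^2*z^2 - y^2*z^2 + 2
tr(b^3 a b a^2 b a) = tr(b) * tr(b a b a^2 b a b) - tr(b a b a^2 b a) = x*y^2*z^3 - x^2*y*z^2 - y^3*z^2 - x*z^3 + y*z^2 + 2*x*z + y
tr(a^-1 b^3 a b a^2 b) = tr(b^3 a b a^2 b) * tr(a) - tr(b^3 a b a^2 b a) = x^2*y^3*z^2 - x^3*y^2*z - x*y^4*z - x*y^2*z^3 - x^2*y*z^2 + y^3*z^2 + x^3*z + 3*x*y^2*z + x*z^3 + x^2*y - y*z^2 - 3*x*z - y
tr(a^-1 b^3 a b a^2 b a^-1) = tr(a^-1 b^3 a b a^2 b) * tr(a) - tr(a^-1 b^3 a b a^2 b a) = x^3*y^3*z^2 - x^4*y^2*z - x^2*y^4*z - x^2*y^2*z^3 - x^3*y*z^2 + x^4*z + 4*x^2*y^2*z + x^2*z^3 + y^4*z + x^3*y + x*y*z^2 - 4*x^2*z - 3*y^2*z - 2*x*y + z
tr(b a b a^2 b a^-3 b^2) = tr(a^-1 b^3 a b a^2 b a^-1) * tr(a) - tr(a^-1 b^3 a b a^2 b) = x^4*y^3*z^2 - x^5*y^2*z - x^3*y^4*z - x^3*y^2*z^3 - x^4*y*z^2 - x^2*y^3*z^2 + x^5*z + 5*x^3*y^2*z + x^3*z^3 + 2*x*y^4*z + x*y^2*z^3 + x^4*y + 2*x^2*y*z^2 - y^3*z^2 - 5*x^3*z - 6*x*y^2*z - x*z^3 - 3*x^2*y + y*z^2 + 4*x*z + y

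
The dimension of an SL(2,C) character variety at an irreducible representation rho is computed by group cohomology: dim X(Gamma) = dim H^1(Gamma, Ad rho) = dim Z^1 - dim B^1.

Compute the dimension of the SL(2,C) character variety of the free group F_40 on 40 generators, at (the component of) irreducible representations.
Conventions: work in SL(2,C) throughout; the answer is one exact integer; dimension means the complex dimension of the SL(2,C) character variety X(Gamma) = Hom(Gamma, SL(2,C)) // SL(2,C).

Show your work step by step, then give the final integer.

The free group F_40: 40 generators, no relators.
Z^1(Gamma, Ad rho) = (sl_2)^40: a cocycle is a free choice of one sl_2 vector per generator, so dim Z^1 = 3*40 = 120.
At an irreducible rho the centralizer of the image in sl_2 is 0, so the coboundary map sl_2 -> Z^1 is injective: dim B^1 = 3.
dim X = dim H^1 = dim Z^1 - dim B^1 = 120 - 3 = 117.

117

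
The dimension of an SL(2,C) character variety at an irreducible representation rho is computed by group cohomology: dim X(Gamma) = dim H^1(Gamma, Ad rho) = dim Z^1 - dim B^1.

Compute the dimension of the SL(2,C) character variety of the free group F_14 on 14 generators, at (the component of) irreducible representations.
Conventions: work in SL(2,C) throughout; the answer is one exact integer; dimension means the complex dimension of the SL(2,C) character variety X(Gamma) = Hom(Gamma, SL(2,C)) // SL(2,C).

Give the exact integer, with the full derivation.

Gamma = F_14 has 14 generators and no relators.
So Z^1 = (sl_2)^14 in full: dim Z^1 = 42.
At an irreducible rho the centralizer of the image in sl_2 is 0, so the coboundary map sl_2 -> Z^1 is injective: dim B^1 = 3.
Therefore dim X = 42 - 3 = 39.

39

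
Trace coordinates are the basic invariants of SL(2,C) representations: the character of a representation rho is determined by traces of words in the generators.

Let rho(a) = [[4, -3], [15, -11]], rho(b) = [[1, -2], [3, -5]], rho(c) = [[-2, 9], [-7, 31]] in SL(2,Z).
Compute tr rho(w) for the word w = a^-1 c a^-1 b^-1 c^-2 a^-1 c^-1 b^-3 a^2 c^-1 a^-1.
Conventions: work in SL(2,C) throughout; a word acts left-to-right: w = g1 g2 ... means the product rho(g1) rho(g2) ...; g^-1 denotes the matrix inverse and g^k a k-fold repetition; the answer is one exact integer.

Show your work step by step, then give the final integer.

3987936895934

rho(a^-1) = [[-11, 3], [-15, 4]]
... * rho(c) = [[-2, 9], [-7, 31]]  ->  [[1, -6], [2, -11]]
... * rho(a^-1) = [[-11, 3], [-15, 4]]  ->  [[79, -21], [143, -38]]
... * rho(b^-1) = [[-5, 2], [-3, 1]]  ->  [[-332, 137], [-601, 248]]
... * rho(c^-1) = [[31, -9], [7, -2]]  ->  [[-9333, 2714], [-16895, 4913]]
... * rho(c^-1) = [[31, -9], [7, -2]]  ->  [[-270325, 78569], [-489354, 142229]]
... * rho(a^-1) = [[-11, 3], [-15, 4]]  ->  [[1795040, -496699], [3249459, -899146]]
... * rho(c^-1) = [[31, -9], [7, -2]]  ->  [[52169347, -15161962], [94439207, -27446839]]
... * rho(b^-1) = [[-5, 2], [-3, 1]]  ->  [[-215360849, 89176732], [-389855518, 161431575]]
... * rho(b^-1) = [[-5, 2], [-3, 1]]  ->  [[809274049, -341544966], [1464982865, -618279461]]
... * rho(b^-1) = [[-5, 2], [-3, 1]]  ->  [[-3021735347, 1277003132], [-5470075942, 2311686269]]
... * rho(a) = [[4, -3], [15, -11]]  ->  [[7068105592, -4981828411], [12794990267, -9018321133]]
... * rho(a) = [[4, -3], [15, -11]]  ->  [[-46455003797, 33595795745], [-84094855927, 60816561662]]
... * rho(c^-1) = [[31, -9], [7, -2]]  ->  [[-1204934547492, 350903442683], [-2181224602103, 635220580019]]
... * rho(a^-1) = [[-11, 3], [-15, 4]]  ->  [[7990728382167, -2211189871744], [14465161922848, -4002791486233]]
tr = 7990728382167 + -4002791486233 = 3987936895934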